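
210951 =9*23439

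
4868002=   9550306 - 4682304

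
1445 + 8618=10063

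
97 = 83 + 14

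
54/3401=54/3401=0.02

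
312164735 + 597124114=909288849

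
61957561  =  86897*713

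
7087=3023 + 4064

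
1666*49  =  81634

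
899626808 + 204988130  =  1104614938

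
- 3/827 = -3/827  =  - 0.00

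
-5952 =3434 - 9386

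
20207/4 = 20207/4 = 5051.75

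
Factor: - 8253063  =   - 3^3*7^1*13^1*3359^1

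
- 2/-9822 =1/4911 = 0.00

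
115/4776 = 115/4776 = 0.02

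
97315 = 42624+54691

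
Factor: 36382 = 2^1*18191^1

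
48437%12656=10469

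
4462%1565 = 1332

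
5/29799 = 5/29799 =0.00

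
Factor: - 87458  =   - 2^1*7^1*6247^1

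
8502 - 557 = 7945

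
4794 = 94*51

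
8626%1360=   466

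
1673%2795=1673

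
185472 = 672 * 276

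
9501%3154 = 39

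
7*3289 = 23023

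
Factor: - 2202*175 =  - 2^1*3^1 * 5^2*7^1*367^1 = -385350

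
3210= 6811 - 3601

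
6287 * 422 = 2653114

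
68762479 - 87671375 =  - 18908896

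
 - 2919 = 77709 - 80628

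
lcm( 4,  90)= 180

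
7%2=1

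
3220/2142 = 230/153 = 1.50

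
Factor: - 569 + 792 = 223 = 223^1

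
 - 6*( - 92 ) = 552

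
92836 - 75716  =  17120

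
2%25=2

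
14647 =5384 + 9263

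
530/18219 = 530/18219 = 0.03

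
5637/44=5637/44 = 128.11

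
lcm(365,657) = 3285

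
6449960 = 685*9416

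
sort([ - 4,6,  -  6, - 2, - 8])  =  [ - 8, - 6, - 4,  -  2,6 ] 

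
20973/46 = 455+ 43/46 = 455.93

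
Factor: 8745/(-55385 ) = -3^1*19^( - 1 ) = - 3/19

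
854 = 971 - 117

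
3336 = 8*417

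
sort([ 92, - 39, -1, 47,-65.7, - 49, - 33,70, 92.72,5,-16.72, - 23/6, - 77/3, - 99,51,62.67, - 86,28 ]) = [- 99,  -  86, -65.7, - 49, - 39,- 33, -77/3, - 16.72,- 23/6, - 1, 5,28,47 , 51,62.67, 70,  92 , 92.72 ]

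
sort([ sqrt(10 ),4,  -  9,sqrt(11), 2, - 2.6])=[ - 9,-2.6, 2, sqrt(10), sqrt( 11 ), 4 ]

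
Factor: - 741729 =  - 3^1 * 433^1 * 571^1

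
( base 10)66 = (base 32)22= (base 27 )2C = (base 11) 60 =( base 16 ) 42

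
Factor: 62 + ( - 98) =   -  2^2*3^2 = -36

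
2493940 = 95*26252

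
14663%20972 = 14663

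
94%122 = 94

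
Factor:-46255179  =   - 3^1 * 1367^1*11279^1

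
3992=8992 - 5000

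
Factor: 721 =7^1 * 103^1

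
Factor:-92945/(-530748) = 145/828 = 2^( - 2)*3^(- 2 )*5^1*23^ ( - 1 ) * 29^1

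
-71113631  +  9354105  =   - 61759526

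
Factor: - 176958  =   - 2^1*3^3*29^1 * 113^1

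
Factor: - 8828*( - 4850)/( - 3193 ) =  - 42815800/3193  =  - 2^3*5^2*31^( - 1 )*97^1*103^( - 1)*2207^1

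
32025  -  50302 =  - 18277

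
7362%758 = 540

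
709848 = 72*9859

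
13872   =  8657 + 5215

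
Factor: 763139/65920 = 2^(-7)*5^( - 1) * 13^1*47^1*103^( - 1 )*1249^1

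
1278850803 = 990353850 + 288496953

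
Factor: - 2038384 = -2^4 * 127399^1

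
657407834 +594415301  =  1251823135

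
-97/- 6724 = 97/6724 = 0.01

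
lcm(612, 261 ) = 17748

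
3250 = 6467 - 3217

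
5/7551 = 5/7551 = 0.00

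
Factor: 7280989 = 101^1 * 72089^1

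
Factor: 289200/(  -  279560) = -2^1*3^1*5^1*29^ ( - 1) = - 30/29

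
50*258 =12900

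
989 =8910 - 7921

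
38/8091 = 38/8091 = 0.00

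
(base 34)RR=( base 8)1661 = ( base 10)945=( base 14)4b7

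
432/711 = 48/79 = 0.61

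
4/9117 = 4/9117 = 0.00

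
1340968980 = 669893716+671075264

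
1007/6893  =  1007/6893 = 0.15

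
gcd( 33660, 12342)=1122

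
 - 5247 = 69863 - 75110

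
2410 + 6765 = 9175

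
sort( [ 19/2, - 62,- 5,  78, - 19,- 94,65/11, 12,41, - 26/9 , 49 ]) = [ - 94,- 62, - 19 , - 5,- 26/9, 65/11,19/2,12,41,49, 78]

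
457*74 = 33818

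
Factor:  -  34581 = -3^1*11527^1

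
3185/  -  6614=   -  3185/6614 = - 0.48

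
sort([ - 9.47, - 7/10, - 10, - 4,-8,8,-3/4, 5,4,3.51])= [ - 10, - 9.47  , - 8, - 4,-3/4 , - 7/10,3.51,4, 5,8]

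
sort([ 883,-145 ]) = [-145,883] 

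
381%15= 6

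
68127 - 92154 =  - 24027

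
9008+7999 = 17007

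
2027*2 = 4054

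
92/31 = 92/31=2.97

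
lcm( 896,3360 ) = 13440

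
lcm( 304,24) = 912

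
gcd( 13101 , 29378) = 397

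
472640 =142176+330464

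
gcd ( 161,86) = 1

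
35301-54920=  - 19619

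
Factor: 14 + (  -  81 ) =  - 67 = - 67^1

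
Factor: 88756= 2^2*22189^1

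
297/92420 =297/92420 =0.00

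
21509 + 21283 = 42792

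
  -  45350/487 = -45350/487=- 93.12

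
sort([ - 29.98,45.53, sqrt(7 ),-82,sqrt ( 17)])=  [-82, - 29.98, sqrt(7 ) , sqrt(17), 45.53 ]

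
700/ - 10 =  - 70 + 0/1=-70.00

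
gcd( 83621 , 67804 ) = 1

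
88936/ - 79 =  - 1126 + 18/79 = - 1125.77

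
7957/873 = 9 + 100/873 = 9.11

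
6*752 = 4512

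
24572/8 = 6143/2= 3071.50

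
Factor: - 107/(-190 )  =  2^(-1)*5^( - 1)*19^( - 1)*107^1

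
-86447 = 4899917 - 4986364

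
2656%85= 21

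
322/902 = 161/451 = 0.36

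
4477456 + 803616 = 5281072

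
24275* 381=9248775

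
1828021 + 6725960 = 8553981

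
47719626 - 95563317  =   - 47843691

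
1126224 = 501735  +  624489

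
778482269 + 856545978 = 1635028247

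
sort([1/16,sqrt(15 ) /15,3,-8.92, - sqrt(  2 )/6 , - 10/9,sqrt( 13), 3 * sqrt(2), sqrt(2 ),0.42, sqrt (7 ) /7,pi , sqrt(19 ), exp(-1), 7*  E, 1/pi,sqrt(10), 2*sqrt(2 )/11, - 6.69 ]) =[ - 8.92,- 6.69, - 10/9, - sqrt(2) /6,1/16, 2*sqrt(2)/11, sqrt( 15)/15 , 1/pi, exp(  -  1 ), sqrt ( 7) /7,0.42,sqrt(2),3, pi,sqrt ( 10), sqrt( 13 ), 3*sqrt( 2 ), sqrt (19), 7*E]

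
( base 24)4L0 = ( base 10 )2808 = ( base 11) 2123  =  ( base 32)2NO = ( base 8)5370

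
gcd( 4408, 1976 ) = 152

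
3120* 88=274560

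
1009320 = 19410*52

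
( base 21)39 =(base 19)3f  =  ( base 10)72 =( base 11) 66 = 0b1001000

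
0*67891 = 0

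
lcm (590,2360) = 2360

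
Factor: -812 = - 2^2*7^1*29^1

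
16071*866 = 13917486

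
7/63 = 1/9 = 0.11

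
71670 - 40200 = 31470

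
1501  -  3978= - 2477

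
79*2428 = 191812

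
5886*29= 170694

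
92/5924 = 23/1481 = 0.02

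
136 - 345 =  -  209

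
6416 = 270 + 6146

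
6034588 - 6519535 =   -  484947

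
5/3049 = 5/3049 =0.00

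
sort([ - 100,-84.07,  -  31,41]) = [-100 , - 84.07,- 31,41]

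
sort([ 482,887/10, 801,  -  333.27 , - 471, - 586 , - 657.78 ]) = [ - 657.78, - 586, - 471,- 333.27,887/10 , 482 , 801 ]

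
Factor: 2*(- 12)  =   - 24 = -2^3*3^1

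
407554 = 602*677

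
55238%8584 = 3734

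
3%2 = 1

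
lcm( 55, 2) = 110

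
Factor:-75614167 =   -  19^1*43^1*92551^1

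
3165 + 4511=7676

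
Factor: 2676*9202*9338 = 229944066576=2^4*3^1* 7^1*23^1*29^1*43^1*107^1*223^1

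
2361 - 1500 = 861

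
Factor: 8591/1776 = 2^( - 4 )*3^( - 1)*11^2*37^( - 1)*71^1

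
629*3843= 2417247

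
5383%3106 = 2277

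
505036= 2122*238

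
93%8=5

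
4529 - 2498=2031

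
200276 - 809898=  - 609622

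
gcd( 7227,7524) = 99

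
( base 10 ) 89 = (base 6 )225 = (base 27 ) 38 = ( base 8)131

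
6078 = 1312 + 4766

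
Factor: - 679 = -7^1*97^1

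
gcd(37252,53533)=67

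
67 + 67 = 134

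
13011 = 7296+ 5715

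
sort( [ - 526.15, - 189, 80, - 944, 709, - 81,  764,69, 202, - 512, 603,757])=[-944, - 526.15, - 512, - 189,  -  81, 69 , 80,  202  ,  603, 709,  757,  764]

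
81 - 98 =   -  17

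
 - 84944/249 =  - 84944/249 = - 341.14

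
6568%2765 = 1038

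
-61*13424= -818864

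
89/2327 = 89/2327 = 0.04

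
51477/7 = 7353 + 6/7 = 7353.86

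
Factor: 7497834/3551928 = 1249639/591988 = 2^(-2 )*29^1*41^1*1051^1*147997^ (-1 )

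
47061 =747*63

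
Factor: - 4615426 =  - 2^1*71^1 * 32503^1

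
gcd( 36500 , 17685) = 5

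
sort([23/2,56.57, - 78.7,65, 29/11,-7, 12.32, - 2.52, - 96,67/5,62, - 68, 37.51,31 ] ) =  [-96,-78.7, - 68,-7, - 2.52, 29/11 , 23/2, 12.32,67/5 , 31, 37.51,56.57, 62, 65]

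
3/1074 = 1/358 =0.00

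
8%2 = 0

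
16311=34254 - 17943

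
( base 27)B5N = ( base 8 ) 17761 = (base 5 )230202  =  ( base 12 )4895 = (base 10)8177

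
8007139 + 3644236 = 11651375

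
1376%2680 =1376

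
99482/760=130 + 341/380 = 130.90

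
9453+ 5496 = 14949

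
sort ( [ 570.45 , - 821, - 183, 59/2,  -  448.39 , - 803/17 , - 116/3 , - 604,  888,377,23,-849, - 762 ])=[-849, - 821,- 762, - 604 , - 448.39, - 183,  -  803/17, - 116/3 , 23, 59/2 , 377, 570.45  ,  888 ] 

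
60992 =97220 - 36228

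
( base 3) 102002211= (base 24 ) e17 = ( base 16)1F9F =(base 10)8095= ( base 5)224340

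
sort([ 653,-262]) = [ - 262,653]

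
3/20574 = 1/6858  =  0.00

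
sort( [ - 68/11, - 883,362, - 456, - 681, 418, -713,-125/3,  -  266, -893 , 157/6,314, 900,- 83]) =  [-893, - 883, -713 ,  -  681, - 456,-266,-83,  -  125/3, - 68/11,157/6,314,362,418,  900]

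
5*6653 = 33265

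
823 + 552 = 1375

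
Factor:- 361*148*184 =-2^5*19^2*23^1*37^1 = - 9830752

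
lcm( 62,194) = 6014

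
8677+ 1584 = 10261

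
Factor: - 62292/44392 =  - 87/62 = - 2^(-1) * 3^1*29^1 *31^(- 1 ) 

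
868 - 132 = 736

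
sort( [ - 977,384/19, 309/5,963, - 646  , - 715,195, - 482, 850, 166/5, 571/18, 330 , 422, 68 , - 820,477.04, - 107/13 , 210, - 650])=[-977, - 820, - 715,  -  650,-646, - 482, - 107/13, 384/19, 571/18, 166/5,309/5, 68, 195, 210 , 330, 422, 477.04,  850, 963 ] 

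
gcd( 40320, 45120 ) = 960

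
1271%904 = 367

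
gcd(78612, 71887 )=1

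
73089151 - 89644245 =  - 16555094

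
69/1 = 69 = 69.00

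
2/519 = 2/519 = 0.00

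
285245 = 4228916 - 3943671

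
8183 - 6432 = 1751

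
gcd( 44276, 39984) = 4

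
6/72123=2/24041 =0.00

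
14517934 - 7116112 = 7401822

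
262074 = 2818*93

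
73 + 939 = 1012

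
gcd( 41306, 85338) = 2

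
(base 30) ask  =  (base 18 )1c7e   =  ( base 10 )9860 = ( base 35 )81p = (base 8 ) 23204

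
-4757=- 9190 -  - 4433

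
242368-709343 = - 466975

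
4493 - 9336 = -4843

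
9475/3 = 3158 + 1/3 = 3158.33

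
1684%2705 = 1684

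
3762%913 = 110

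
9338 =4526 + 4812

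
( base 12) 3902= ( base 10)6482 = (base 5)201412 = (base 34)5km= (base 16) 1952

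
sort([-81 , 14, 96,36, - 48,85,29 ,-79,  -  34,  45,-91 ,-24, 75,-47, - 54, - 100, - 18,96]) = [ - 100,-91,-81, - 79, - 54,-48, - 47, - 34, - 24,-18, 14,29, 36 , 45 , 75,85 , 96,96]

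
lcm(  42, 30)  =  210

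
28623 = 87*329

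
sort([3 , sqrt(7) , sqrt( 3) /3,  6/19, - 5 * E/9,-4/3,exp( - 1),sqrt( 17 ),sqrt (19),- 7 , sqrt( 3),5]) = [ - 7, - 5*E/9, - 4/3,6/19,exp(  -  1),sqrt(3)/3, sqrt ( 3) , sqrt(7), 3,sqrt(17) , sqrt( 19), 5] 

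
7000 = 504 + 6496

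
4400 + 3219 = 7619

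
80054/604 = 132 + 163/302= 132.54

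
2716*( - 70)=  - 190120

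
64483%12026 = 4353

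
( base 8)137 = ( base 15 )65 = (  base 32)2v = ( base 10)95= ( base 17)5A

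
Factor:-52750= - 2^1*5^3*211^1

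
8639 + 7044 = 15683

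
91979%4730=2109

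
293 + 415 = 708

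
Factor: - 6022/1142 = - 571^( - 1) * 3011^1 = - 3011/571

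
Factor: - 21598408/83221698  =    -  2^2*3^(- 1)*7^( - 2 )*13^1*17^( -1)*97^1*2141^1*16651^( -1) = -10799204/41610849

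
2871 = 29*99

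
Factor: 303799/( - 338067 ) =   -  3^(-3)*19^( - 1 )*461^1 = - 461/513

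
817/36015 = 817/36015 = 0.02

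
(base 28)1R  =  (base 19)2h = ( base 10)55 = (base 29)1Q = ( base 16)37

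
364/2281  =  364/2281  =  0.16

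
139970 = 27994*5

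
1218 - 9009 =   -  7791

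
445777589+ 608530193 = 1054307782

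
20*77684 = 1553680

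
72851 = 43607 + 29244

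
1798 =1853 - 55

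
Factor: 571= 571^1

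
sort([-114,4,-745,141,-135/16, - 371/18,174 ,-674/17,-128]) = [-745, - 128,-114,-674/17  ,-371/18, - 135/16 , 4, 141, 174 ]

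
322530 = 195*1654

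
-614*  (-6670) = 4095380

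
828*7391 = 6119748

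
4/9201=4/9201  =  0.00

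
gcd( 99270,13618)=2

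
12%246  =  12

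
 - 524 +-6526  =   - 7050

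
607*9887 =6001409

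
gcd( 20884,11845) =23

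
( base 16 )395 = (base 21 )21e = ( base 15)412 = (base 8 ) 1625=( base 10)917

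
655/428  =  1+227/428 = 1.53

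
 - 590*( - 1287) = 759330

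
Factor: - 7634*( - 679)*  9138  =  2^2 * 3^1*7^1*11^1*97^1*347^1 *1523^1 = 47366695068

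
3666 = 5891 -2225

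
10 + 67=77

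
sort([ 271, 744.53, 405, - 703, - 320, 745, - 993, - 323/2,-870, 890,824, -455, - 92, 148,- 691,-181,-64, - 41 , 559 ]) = [ - 993 ,-870,-703, - 691, - 455, - 320, - 181,- 323/2 ,-92, -64,  -  41, 148, 271,  405,559, 744.53,  745,824, 890]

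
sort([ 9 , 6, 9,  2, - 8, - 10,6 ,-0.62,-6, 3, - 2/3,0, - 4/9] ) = [ - 10, - 8, - 6, - 2/3,-0.62,-4/9, 0,2, 3,6,  6,9 , 9 ] 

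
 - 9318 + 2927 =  - 6391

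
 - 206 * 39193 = -8073758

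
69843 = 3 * 23281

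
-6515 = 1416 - 7931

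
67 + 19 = 86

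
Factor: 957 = 3^1*11^1*29^1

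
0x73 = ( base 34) 3d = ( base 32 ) 3J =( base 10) 115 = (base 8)163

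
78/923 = 6/71 = 0.08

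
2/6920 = 1/3460 = 0.00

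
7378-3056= 4322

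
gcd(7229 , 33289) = 1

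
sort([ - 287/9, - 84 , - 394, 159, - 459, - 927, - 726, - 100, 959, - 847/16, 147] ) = [ - 927, - 726,-459, - 394, - 100, - 84, - 847/16,  -  287/9, 147, 159, 959 ] 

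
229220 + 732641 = 961861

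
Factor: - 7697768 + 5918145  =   - 1779623^1 = - 1779623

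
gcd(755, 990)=5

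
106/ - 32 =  - 53/16  =  -3.31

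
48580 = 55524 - 6944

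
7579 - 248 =7331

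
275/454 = 275/454 = 0.61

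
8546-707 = 7839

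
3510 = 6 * 585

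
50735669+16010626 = 66746295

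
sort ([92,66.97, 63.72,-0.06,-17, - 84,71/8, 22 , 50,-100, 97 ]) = [ - 100, - 84, - 17, - 0.06,71/8, 22, 50, 63.72, 66.97, 92,97] 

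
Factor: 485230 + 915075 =5^1*280061^1 = 1400305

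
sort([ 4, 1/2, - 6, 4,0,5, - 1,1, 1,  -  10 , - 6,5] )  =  [-10, - 6, - 6 , - 1,0,1/2,1, 1 , 4,4, 5,5 ]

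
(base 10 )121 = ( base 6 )321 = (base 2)1111001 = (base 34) 3j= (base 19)67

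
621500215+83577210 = 705077425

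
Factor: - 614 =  - 2^1*307^1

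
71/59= 71/59 = 1.20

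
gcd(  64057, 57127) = 7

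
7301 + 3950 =11251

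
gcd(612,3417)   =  51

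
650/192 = 3 + 37/96 = 3.39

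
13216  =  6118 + 7098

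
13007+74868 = 87875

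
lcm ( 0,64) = 0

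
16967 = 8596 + 8371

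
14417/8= 14417/8 = 1802.12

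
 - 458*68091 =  - 31185678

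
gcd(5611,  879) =1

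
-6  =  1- 7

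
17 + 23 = 40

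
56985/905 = 11397/181  =  62.97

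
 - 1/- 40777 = 1/40777 = 0.00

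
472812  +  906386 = 1379198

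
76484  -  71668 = 4816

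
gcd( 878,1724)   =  2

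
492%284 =208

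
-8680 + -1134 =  - 9814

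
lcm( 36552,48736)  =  146208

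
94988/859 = 110  +  498/859 = 110.58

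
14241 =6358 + 7883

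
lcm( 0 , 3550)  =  0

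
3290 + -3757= - 467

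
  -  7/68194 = - 1 + 9741/9742  =  - 0.00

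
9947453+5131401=15078854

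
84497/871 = 84497/871 = 97.01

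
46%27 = 19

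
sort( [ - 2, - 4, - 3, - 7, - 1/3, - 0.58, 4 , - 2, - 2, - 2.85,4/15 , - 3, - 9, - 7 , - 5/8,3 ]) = [ - 9, - 7, - 7, - 4,-3, - 3, - 2.85, - 2, - 2, - 2, - 5/8, - 0.58, - 1/3, 4/15, 3,4 ]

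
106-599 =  - 493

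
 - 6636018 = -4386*1513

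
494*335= 165490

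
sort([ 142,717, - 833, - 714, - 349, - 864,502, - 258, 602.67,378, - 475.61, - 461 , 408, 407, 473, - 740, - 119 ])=[-864, - 833, - 740, - 714,  -  475.61, - 461, - 349, - 258, -119,142, 378,  407 , 408, 473, 502, 602.67, 717 ]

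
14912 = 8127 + 6785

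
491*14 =6874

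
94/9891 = 94/9891  =  0.01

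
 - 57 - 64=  - 121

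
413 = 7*59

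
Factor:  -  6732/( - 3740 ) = 9/5 = 3^2*5^( - 1) 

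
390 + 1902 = 2292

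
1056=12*88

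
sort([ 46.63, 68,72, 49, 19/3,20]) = [19/3,20,  46.63, 49, 68,  72] 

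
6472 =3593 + 2879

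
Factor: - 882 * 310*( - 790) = 216001800 = 2^3*3^2*5^2*7^2*31^1*79^1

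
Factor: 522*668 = 348696 = 2^3*3^2 * 29^1*167^1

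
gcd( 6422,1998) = 2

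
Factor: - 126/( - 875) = 18/125 = 2^1*3^2*5^( - 3)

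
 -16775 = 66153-82928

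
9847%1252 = 1083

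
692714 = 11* 62974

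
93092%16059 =12797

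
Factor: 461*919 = 461^1*919^1= 423659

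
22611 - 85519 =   -  62908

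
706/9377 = 706/9377=0.08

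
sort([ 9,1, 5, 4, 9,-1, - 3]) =[ - 3, - 1, 1,4, 5, 9, 9]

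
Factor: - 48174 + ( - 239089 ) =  - 287263 = - 83^1 * 3461^1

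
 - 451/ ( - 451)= 1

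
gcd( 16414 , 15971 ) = 1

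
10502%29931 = 10502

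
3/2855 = 3/2855 = 0.00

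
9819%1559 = 465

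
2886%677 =178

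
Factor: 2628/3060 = 5^(-1 ) * 17^( - 1)*73^1 = 73/85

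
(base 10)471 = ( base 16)1d7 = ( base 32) en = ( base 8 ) 727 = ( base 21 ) 119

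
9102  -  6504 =2598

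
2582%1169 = 244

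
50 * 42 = 2100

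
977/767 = 1 + 210/767=1.27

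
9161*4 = 36644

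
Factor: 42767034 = 2^1 * 3^1*2347^1 * 3037^1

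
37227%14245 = 8737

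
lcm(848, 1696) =1696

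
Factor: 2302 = 2^1*1151^1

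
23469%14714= 8755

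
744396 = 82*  9078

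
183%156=27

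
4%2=0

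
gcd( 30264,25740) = 156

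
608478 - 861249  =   - 252771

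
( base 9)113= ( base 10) 93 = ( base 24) 3l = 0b1011101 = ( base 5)333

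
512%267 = 245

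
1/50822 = 1/50822 =0.00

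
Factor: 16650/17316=2^( - 1)*5^2*13^( - 1) = 25/26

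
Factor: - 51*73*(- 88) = 2^3*3^1*11^1*17^1*73^1 =327624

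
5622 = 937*6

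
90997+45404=136401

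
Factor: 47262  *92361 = 4365165582 = 2^1* 3^2*17^1*1811^1*7877^1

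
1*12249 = 12249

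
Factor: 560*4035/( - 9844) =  - 2^2 * 3^1*5^2*7^1*  23^(  -  1 )*107^( - 1)*269^1 =- 564900/2461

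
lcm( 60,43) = 2580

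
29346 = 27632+1714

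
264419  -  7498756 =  - 7234337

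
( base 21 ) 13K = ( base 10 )524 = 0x20C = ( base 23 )MI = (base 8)1014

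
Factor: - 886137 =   -  3^1*7^1 * 42197^1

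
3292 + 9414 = 12706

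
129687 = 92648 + 37039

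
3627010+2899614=6526624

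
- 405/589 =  - 405/589 = - 0.69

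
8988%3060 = 2868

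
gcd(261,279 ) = 9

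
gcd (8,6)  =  2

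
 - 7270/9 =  - 808 + 2/9 = -807.78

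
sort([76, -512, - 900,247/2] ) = [ - 900,- 512, 76,247/2] 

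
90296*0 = 0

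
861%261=78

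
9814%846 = 508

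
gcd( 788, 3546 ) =394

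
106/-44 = -53/22 =- 2.41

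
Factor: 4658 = 2^1*17^1*137^1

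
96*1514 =145344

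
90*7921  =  712890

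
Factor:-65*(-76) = 2^2*5^1*13^1 * 19^1 = 4940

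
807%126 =51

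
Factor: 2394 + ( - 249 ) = 3^1*5^1*11^1*13^1 =2145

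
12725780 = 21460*593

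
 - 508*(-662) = 336296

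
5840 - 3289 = 2551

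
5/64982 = 5/64982 = 0.00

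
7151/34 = 210 + 11/34 = 210.32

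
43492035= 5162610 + 38329425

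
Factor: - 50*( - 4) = 200 = 2^3 * 5^2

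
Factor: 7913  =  41^1 * 193^1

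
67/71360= 67/71360 = 0.00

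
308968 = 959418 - 650450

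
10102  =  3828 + 6274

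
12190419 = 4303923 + 7886496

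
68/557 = 68/557 = 0.12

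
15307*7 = 107149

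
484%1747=484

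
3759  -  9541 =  - 5782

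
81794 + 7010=88804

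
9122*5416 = 49404752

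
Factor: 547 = 547^1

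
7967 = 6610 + 1357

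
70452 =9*7828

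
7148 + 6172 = 13320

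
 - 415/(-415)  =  1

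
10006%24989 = 10006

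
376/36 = 94/9=10.44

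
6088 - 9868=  - 3780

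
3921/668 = 5 + 581/668  =  5.87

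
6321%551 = 260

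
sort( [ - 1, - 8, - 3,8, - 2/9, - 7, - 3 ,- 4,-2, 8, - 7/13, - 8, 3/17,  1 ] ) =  [ - 8, - 8,- 7,-4, - 3,-3,-2 , - 1,-7/13, - 2/9, 3/17, 1 , 8, 8]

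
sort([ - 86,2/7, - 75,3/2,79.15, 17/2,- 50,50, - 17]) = [-86, - 75, - 50,-17,2/7, 3/2,17/2,50, 79.15 ]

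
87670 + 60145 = 147815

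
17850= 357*50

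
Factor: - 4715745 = -3^1*5^1 * 47^1*6689^1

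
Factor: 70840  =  2^3*5^1*7^1*11^1*23^1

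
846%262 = 60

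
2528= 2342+186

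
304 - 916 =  - 612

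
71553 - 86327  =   - 14774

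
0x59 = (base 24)3h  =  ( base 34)2L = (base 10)89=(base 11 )81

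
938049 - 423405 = 514644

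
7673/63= 121 + 50/63 =121.79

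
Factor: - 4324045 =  - 5^1*11^1*29^1*2711^1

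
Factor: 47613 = 3^1*59^1*269^1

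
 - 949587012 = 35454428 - 985041440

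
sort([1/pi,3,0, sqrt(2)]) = [ 0,  1/pi, sqrt(2),  3 ] 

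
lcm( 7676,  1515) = 115140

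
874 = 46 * 19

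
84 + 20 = 104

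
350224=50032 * 7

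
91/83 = 91/83 = 1.10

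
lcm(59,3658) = 3658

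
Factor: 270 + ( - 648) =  - 378 = -2^1*3^3* 7^1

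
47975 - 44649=3326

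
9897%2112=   1449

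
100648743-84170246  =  16478497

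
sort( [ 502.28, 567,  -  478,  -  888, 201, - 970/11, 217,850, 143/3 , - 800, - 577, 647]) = [ - 888, - 800,  -  577 ,-478, - 970/11,143/3,201,217,502.28,567,647,850 ]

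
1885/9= 1885/9= 209.44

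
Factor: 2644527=3^1*881509^1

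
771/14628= 257/4876  =  0.05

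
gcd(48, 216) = 24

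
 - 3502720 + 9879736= 6377016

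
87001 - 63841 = 23160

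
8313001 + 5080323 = 13393324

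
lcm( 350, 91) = 4550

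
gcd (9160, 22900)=4580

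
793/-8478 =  - 793/8478 = - 0.09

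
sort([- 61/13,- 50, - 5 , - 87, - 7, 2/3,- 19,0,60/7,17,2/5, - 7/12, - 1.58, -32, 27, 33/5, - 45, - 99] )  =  [ - 99, - 87, - 50, - 45,-32, - 19, - 7, - 5 , - 61/13,-1.58,-7/12 , 0, 2/5,2/3, 33/5, 60/7, 17,27]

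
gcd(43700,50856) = 4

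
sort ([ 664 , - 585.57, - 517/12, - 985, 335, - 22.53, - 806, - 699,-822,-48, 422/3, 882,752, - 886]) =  [  -  985, - 886, - 822, - 806, - 699,  -  585.57 , - 48,- 517/12, -22.53, 422/3 , 335,664, 752,882] 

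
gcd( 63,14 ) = 7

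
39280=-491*( - 80)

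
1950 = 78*25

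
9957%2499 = 2460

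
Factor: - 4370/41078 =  - 5/47 = - 5^1*47^( - 1 ) 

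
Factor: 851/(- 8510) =  -  1/10 = -2^( - 1)*5^(-1 )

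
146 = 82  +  64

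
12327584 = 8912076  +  3415508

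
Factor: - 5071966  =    -  2^1 * 2535983^1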